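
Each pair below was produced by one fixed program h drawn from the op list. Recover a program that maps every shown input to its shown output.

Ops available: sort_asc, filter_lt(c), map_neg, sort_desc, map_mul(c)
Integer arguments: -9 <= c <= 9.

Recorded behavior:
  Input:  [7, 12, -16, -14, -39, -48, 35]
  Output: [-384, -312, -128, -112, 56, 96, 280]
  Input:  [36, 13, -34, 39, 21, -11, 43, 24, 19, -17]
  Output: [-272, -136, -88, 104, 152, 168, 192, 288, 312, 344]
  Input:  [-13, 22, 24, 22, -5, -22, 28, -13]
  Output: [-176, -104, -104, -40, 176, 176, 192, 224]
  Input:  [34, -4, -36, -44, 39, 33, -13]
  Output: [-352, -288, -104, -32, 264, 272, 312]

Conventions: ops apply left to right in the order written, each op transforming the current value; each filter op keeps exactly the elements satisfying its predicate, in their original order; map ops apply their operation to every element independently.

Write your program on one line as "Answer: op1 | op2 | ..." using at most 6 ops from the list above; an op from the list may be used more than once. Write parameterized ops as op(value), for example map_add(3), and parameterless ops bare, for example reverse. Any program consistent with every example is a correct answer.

map_neg | sort_desc | map_neg | map_mul(-8) | map_neg

Check, running the answer program on each example:
  [7, 12, -16, -14, -39, -48, 35] -> [-7, -12, 16, 14, 39, 48, -35] -> [48, 39, 16, 14, -7, -12, -35] -> [-48, -39, -16, -14, 7, 12, 35] -> [384, 312, 128, 112, -56, -96, -280] -> [-384, -312, -128, -112, 56, 96, 280]
  [36, 13, -34, 39, 21, -11, 43, 24, 19, -17] -> [-36, -13, 34, -39, -21, 11, -43, -24, -19, 17] -> [34, 17, 11, -13, -19, -21, -24, -36, -39, -43] -> [-34, -17, -11, 13, 19, 21, 24, 36, 39, 43] -> [272, 136, 88, -104, -152, -168, -192, -288, -312, -344] -> [-272, -136, -88, 104, 152, 168, 192, 288, 312, 344]
  [-13, 22, 24, 22, -5, -22, 28, -13] -> [13, -22, -24, -22, 5, 22, -28, 13] -> [22, 13, 13, 5, -22, -22, -24, -28] -> [-22, -13, -13, -5, 22, 22, 24, 28] -> [176, 104, 104, 40, -176, -176, -192, -224] -> [-176, -104, -104, -40, 176, 176, 192, 224]
  [34, -4, -36, -44, 39, 33, -13] -> [-34, 4, 36, 44, -39, -33, 13] -> [44, 36, 13, 4, -33, -34, -39] -> [-44, -36, -13, -4, 33, 34, 39] -> [352, 288, 104, 32, -264, -272, -312] -> [-352, -288, -104, -32, 264, 272, 312]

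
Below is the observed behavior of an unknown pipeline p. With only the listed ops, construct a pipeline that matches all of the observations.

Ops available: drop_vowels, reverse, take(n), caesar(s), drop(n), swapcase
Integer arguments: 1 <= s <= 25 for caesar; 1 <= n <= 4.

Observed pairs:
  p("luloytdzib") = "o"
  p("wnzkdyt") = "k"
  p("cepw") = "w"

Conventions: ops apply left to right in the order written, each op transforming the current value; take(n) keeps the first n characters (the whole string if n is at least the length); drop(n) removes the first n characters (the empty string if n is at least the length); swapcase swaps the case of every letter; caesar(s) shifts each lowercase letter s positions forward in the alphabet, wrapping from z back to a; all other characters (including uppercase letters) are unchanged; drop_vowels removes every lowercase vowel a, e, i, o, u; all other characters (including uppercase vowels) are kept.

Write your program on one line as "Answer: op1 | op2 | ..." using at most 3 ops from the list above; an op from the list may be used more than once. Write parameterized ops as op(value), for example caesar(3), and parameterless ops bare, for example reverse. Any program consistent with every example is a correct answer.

take(4) | reverse | take(1)

Check, running the answer program on each example:
  "luloytdzib" -> "lulo" -> "olul" -> "o"
  "wnzkdyt" -> "wnzk" -> "kznw" -> "k"
  "cepw" -> "cepw" -> "wpec" -> "w"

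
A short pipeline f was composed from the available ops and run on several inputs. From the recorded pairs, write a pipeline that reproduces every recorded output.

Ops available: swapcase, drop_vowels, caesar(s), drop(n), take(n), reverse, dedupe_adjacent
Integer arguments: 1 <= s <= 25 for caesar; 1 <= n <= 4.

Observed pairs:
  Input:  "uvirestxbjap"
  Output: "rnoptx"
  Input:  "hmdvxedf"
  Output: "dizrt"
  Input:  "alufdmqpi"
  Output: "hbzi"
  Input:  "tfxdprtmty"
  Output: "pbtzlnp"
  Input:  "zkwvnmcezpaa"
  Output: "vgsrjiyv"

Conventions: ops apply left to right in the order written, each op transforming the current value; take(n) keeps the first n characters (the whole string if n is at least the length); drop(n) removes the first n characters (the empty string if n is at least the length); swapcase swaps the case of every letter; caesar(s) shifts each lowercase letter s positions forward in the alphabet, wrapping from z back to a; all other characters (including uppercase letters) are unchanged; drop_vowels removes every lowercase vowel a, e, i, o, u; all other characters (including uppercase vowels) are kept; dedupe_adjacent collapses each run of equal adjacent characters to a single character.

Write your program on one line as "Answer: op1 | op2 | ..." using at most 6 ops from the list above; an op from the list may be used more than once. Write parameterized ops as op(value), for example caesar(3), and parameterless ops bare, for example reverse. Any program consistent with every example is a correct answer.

reverse | drop(3) | reverse | drop_vowels | caesar(22)

Check, running the answer program on each example:
  "uvirestxbjap" -> "pajbxtserivu" -> "bxtserivu" -> "uvirestxb" -> "vrstxb" -> "rnoptx"
  "hmdvxedf" -> "fdexvdmh" -> "xvdmh" -> "hmdvx" -> "hmdvx" -> "dizrt"
  "alufdmqpi" -> "ipqmdfula" -> "mdfula" -> "alufdm" -> "lfdm" -> "hbzi"
  "tfxdprtmty" -> "ytmtrpdxft" -> "trpdxft" -> "tfxdprt" -> "tfxdprt" -> "pbtzlnp"
  "zkwvnmcezpaa" -> "aapzecmnvwkz" -> "zecmnvwkz" -> "zkwvnmcez" -> "zkwvnmcz" -> "vgsrjiyv"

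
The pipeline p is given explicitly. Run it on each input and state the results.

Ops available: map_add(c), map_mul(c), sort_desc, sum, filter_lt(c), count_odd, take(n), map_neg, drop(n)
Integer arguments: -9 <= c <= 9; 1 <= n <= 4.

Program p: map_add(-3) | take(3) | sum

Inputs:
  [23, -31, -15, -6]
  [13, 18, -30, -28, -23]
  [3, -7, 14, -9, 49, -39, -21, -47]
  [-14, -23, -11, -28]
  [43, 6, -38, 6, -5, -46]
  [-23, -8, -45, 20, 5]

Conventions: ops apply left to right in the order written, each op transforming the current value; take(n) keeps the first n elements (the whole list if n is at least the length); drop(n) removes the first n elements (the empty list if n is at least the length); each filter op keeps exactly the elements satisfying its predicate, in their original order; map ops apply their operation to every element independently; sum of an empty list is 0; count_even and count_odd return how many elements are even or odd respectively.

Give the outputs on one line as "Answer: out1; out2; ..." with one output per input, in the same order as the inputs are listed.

-32; -8; 1; -57; 2; -85

Execution, op by op:
  [23, -31, -15, -6] -> [20, -34, -18, -9] -> [20, -34, -18] -> -32
  [13, 18, -30, -28, -23] -> [10, 15, -33, -31, -26] -> [10, 15, -33] -> -8
  [3, -7, 14, -9, 49, -39, -21, -47] -> [0, -10, 11, -12, 46, -42, -24, -50] -> [0, -10, 11] -> 1
  [-14, -23, -11, -28] -> [-17, -26, -14, -31] -> [-17, -26, -14] -> -57
  [43, 6, -38, 6, -5, -46] -> [40, 3, -41, 3, -8, -49] -> [40, 3, -41] -> 2
  [-23, -8, -45, 20, 5] -> [-26, -11, -48, 17, 2] -> [-26, -11, -48] -> -85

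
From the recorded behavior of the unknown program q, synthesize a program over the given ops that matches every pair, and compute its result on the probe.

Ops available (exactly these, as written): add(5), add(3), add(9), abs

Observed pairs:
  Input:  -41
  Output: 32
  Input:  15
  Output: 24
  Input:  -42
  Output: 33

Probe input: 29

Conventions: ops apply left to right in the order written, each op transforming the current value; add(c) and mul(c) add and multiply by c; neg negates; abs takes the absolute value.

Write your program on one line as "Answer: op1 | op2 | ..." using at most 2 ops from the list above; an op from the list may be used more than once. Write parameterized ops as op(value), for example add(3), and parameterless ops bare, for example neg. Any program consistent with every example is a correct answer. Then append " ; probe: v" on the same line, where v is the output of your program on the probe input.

add(9) | abs ; probe: 38

Check, running the answer program on each example:
  -41 -> -32 -> 32
  15 -> 24 -> 24
  -42 -> -33 -> 33
  probe: 29 -> 38 -> 38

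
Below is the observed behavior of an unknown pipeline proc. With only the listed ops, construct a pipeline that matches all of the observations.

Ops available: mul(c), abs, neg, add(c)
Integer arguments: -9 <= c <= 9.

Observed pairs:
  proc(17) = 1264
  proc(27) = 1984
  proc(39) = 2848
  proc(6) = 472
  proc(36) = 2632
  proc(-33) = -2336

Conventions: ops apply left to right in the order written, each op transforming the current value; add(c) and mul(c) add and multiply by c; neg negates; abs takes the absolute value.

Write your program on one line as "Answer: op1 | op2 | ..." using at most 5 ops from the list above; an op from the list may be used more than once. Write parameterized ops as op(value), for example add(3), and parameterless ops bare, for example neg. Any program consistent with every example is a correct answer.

mul(9) | add(5) | neg | mul(-4) | mul(2)

Check, running the answer program on each example:
  17 -> 153 -> 158 -> -158 -> 632 -> 1264
  27 -> 243 -> 248 -> -248 -> 992 -> 1984
  39 -> 351 -> 356 -> -356 -> 1424 -> 2848
  6 -> 54 -> 59 -> -59 -> 236 -> 472
  36 -> 324 -> 329 -> -329 -> 1316 -> 2632
  -33 -> -297 -> -292 -> 292 -> -1168 -> -2336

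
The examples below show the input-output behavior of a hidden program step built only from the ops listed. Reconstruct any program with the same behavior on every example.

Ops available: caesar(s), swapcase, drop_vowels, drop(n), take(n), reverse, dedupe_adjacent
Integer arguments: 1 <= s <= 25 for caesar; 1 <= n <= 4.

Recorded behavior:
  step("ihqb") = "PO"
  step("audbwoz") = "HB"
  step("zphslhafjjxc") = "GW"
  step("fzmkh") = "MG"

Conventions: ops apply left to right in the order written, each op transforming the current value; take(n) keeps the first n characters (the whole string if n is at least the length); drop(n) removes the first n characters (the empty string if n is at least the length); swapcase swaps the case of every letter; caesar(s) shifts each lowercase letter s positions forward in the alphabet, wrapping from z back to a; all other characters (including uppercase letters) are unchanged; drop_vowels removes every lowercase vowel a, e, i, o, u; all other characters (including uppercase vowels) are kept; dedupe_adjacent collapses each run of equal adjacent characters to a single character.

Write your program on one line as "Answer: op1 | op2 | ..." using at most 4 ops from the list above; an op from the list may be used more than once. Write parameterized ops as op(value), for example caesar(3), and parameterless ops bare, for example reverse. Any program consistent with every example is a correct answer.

caesar(7) | take(2) | swapcase

Check, running the answer program on each example:
  "ihqb" -> "poxi" -> "po" -> "PO"
  "audbwoz" -> "hbkidvg" -> "hb" -> "HB"
  "zphslhafjjxc" -> "gwozsohmqqej" -> "gw" -> "GW"
  "fzmkh" -> "mgtro" -> "mg" -> "MG"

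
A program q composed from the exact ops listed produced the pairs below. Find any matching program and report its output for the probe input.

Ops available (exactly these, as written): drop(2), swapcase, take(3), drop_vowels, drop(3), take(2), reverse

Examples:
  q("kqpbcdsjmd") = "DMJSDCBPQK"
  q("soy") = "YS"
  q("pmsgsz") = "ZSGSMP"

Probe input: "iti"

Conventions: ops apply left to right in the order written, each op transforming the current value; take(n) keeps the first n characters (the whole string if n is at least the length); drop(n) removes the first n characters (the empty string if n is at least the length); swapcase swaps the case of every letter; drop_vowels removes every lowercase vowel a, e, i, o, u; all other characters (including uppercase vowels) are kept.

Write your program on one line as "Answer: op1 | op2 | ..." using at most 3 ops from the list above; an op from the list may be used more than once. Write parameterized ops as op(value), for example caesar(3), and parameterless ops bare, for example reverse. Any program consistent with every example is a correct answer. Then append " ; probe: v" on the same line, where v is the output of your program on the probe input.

drop_vowels | swapcase | reverse ; probe: "T"

Check, running the answer program on each example:
  "kqpbcdsjmd" -> "kqpbcdsjmd" -> "KQPBCDSJMD" -> "DMJSDCBPQK"
  "soy" -> "sy" -> "SY" -> "YS"
  "pmsgsz" -> "pmsgsz" -> "PMSGSZ" -> "ZSGSMP"
  probe: "iti" -> "t" -> "T" -> "T"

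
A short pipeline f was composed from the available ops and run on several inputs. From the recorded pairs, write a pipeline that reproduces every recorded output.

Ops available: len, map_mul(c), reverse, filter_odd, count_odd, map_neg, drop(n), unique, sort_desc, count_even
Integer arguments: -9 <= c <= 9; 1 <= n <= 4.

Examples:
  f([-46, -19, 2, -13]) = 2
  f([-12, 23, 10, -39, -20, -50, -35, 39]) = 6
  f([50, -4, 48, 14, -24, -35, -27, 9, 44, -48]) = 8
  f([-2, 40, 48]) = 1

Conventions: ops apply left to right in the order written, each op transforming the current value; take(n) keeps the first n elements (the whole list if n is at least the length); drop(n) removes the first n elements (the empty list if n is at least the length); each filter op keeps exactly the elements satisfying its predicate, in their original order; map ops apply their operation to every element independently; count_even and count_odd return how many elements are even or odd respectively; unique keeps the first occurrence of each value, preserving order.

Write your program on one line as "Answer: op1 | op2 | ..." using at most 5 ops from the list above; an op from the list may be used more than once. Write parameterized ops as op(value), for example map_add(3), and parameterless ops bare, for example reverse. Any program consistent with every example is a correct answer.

sort_desc | drop(2) | map_mul(6) | count_even

Check, running the answer program on each example:
  [-46, -19, 2, -13] -> [2, -13, -19, -46] -> [-19, -46] -> [-114, -276] -> 2
  [-12, 23, 10, -39, -20, -50, -35, 39] -> [39, 23, 10, -12, -20, -35, -39, -50] -> [10, -12, -20, -35, -39, -50] -> [60, -72, -120, -210, -234, -300] -> 6
  [50, -4, 48, 14, -24, -35, -27, 9, 44, -48] -> [50, 48, 44, 14, 9, -4, -24, -27, -35, -48] -> [44, 14, 9, -4, -24, -27, -35, -48] -> [264, 84, 54, -24, -144, -162, -210, -288] -> 8
  [-2, 40, 48] -> [48, 40, -2] -> [-2] -> [-12] -> 1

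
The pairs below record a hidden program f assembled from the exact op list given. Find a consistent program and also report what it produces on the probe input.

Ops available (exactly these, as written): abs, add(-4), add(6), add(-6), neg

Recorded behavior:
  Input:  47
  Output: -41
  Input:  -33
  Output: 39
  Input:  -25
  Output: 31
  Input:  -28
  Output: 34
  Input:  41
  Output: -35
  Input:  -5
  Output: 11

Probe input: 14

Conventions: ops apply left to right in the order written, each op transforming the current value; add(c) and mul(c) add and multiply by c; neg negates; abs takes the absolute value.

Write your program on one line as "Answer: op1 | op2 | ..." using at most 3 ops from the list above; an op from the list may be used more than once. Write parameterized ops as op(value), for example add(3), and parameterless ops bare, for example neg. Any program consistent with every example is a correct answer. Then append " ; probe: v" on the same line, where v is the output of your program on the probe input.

neg | add(6) ; probe: -8

Check, running the answer program on each example:
  47 -> -47 -> -41
  -33 -> 33 -> 39
  -25 -> 25 -> 31
  -28 -> 28 -> 34
  41 -> -41 -> -35
  -5 -> 5 -> 11
  probe: 14 -> -14 -> -8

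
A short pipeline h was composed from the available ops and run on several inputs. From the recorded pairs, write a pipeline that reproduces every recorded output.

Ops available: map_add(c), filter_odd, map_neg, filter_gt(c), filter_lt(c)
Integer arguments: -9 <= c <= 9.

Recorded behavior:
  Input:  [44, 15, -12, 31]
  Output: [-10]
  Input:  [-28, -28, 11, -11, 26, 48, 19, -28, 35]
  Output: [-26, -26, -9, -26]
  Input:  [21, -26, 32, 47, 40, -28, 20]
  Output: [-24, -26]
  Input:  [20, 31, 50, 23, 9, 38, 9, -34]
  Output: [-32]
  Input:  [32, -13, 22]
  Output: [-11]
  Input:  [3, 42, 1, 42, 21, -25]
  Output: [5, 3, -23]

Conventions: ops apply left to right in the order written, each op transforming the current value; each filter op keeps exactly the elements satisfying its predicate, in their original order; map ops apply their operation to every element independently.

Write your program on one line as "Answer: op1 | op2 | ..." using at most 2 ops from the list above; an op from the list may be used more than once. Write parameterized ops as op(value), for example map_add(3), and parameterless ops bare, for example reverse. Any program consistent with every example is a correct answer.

map_add(2) | filter_lt(8)

Check, running the answer program on each example:
  [44, 15, -12, 31] -> [46, 17, -10, 33] -> [-10]
  [-28, -28, 11, -11, 26, 48, 19, -28, 35] -> [-26, -26, 13, -9, 28, 50, 21, -26, 37] -> [-26, -26, -9, -26]
  [21, -26, 32, 47, 40, -28, 20] -> [23, -24, 34, 49, 42, -26, 22] -> [-24, -26]
  [20, 31, 50, 23, 9, 38, 9, -34] -> [22, 33, 52, 25, 11, 40, 11, -32] -> [-32]
  [32, -13, 22] -> [34, -11, 24] -> [-11]
  [3, 42, 1, 42, 21, -25] -> [5, 44, 3, 44, 23, -23] -> [5, 3, -23]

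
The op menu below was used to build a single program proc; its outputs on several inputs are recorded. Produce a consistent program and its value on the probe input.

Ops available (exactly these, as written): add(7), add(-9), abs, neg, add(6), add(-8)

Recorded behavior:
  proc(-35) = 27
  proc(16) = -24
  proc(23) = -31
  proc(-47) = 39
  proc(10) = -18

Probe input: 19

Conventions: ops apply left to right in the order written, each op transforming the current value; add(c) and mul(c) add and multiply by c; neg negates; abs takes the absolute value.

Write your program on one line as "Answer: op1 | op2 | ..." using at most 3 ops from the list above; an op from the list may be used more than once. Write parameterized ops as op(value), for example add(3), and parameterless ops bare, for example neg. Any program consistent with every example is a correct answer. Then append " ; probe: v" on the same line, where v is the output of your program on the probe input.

neg | add(-8) ; probe: -27

Check, running the answer program on each example:
  -35 -> 35 -> 27
  16 -> -16 -> -24
  23 -> -23 -> -31
  -47 -> 47 -> 39
  10 -> -10 -> -18
  probe: 19 -> -19 -> -27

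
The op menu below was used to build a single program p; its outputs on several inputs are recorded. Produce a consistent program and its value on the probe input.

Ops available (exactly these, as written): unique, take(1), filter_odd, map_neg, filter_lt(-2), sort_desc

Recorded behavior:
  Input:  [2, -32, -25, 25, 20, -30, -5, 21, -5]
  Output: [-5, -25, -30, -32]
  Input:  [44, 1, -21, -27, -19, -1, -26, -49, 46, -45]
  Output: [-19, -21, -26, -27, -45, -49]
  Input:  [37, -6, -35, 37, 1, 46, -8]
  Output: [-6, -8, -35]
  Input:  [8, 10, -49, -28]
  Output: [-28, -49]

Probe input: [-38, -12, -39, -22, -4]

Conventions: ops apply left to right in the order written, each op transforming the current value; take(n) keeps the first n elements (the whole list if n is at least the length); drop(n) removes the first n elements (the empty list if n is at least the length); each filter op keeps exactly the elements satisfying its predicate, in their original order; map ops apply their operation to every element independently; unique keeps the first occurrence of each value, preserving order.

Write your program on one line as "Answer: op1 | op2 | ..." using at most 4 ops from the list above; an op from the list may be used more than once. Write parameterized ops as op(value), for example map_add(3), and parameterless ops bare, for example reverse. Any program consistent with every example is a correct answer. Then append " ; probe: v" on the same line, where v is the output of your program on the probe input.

sort_desc | filter_lt(-2) | unique ; probe: [-4, -12, -22, -38, -39]

Check, running the answer program on each example:
  [2, -32, -25, 25, 20, -30, -5, 21, -5] -> [25, 21, 20, 2, -5, -5, -25, -30, -32] -> [-5, -5, -25, -30, -32] -> [-5, -25, -30, -32]
  [44, 1, -21, -27, -19, -1, -26, -49, 46, -45] -> [46, 44, 1, -1, -19, -21, -26, -27, -45, -49] -> [-19, -21, -26, -27, -45, -49] -> [-19, -21, -26, -27, -45, -49]
  [37, -6, -35, 37, 1, 46, -8] -> [46, 37, 37, 1, -6, -8, -35] -> [-6, -8, -35] -> [-6, -8, -35]
  [8, 10, -49, -28] -> [10, 8, -28, -49] -> [-28, -49] -> [-28, -49]
  probe: [-38, -12, -39, -22, -4] -> [-4, -12, -22, -38, -39] -> [-4, -12, -22, -38, -39] -> [-4, -12, -22, -38, -39]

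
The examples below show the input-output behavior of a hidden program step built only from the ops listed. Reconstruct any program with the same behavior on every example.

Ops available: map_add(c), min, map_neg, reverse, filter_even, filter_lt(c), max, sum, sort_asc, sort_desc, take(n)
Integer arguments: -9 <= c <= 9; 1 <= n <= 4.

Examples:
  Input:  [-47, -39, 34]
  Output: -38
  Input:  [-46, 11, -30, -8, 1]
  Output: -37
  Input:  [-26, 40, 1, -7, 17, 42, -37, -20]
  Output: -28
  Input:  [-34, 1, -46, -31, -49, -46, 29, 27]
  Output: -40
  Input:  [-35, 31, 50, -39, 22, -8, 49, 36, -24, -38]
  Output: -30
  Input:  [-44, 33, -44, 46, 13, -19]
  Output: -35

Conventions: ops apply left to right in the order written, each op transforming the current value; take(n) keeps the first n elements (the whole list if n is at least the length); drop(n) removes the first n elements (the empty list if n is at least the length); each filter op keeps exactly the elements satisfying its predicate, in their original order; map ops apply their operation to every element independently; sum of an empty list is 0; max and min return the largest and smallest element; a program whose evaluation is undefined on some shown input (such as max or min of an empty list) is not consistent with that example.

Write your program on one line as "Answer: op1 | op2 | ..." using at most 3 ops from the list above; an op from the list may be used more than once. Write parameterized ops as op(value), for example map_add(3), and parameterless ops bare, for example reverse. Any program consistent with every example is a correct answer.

map_add(9) | min

Check, running the answer program on each example:
  [-47, -39, 34] -> [-38, -30, 43] -> -38
  [-46, 11, -30, -8, 1] -> [-37, 20, -21, 1, 10] -> -37
  [-26, 40, 1, -7, 17, 42, -37, -20] -> [-17, 49, 10, 2, 26, 51, -28, -11] -> -28
  [-34, 1, -46, -31, -49, -46, 29, 27] -> [-25, 10, -37, -22, -40, -37, 38, 36] -> -40
  [-35, 31, 50, -39, 22, -8, 49, 36, -24, -38] -> [-26, 40, 59, -30, 31, 1, 58, 45, -15, -29] -> -30
  [-44, 33, -44, 46, 13, -19] -> [-35, 42, -35, 55, 22, -10] -> -35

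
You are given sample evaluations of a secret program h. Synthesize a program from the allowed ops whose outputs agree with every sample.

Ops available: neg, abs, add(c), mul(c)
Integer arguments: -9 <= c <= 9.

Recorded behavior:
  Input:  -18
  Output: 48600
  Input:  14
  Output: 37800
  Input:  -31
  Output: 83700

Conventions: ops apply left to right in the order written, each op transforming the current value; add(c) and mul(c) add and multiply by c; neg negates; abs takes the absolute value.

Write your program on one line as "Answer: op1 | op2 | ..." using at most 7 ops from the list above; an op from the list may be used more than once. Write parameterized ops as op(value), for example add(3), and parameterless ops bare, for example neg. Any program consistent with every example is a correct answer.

mul(5) | abs | mul(9) | mul(-2) | mul(-6) | mul(5)

Check, running the answer program on each example:
  -18 -> -90 -> 90 -> 810 -> -1620 -> 9720 -> 48600
  14 -> 70 -> 70 -> 630 -> -1260 -> 7560 -> 37800
  -31 -> -155 -> 155 -> 1395 -> -2790 -> 16740 -> 83700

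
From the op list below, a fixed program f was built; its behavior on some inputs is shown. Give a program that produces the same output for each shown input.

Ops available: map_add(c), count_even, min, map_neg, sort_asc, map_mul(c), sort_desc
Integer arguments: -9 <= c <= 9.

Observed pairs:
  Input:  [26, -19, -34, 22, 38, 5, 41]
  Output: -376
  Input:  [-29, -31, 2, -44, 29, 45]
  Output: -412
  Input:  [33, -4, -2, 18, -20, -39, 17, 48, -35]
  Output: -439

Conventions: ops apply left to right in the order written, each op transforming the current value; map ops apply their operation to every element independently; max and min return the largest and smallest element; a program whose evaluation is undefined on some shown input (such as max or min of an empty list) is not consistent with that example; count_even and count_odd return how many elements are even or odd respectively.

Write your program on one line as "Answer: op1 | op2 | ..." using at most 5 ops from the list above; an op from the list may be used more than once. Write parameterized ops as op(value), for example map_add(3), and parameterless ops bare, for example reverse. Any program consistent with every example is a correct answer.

map_mul(9) | map_add(7) | map_neg | sort_desc | min

Check, running the answer program on each example:
  [26, -19, -34, 22, 38, 5, 41] -> [234, -171, -306, 198, 342, 45, 369] -> [241, -164, -299, 205, 349, 52, 376] -> [-241, 164, 299, -205, -349, -52, -376] -> [299, 164, -52, -205, -241, -349, -376] -> -376
  [-29, -31, 2, -44, 29, 45] -> [-261, -279, 18, -396, 261, 405] -> [-254, -272, 25, -389, 268, 412] -> [254, 272, -25, 389, -268, -412] -> [389, 272, 254, -25, -268, -412] -> -412
  [33, -4, -2, 18, -20, -39, 17, 48, -35] -> [297, -36, -18, 162, -180, -351, 153, 432, -315] -> [304, -29, -11, 169, -173, -344, 160, 439, -308] -> [-304, 29, 11, -169, 173, 344, -160, -439, 308] -> [344, 308, 173, 29, 11, -160, -169, -304, -439] -> -439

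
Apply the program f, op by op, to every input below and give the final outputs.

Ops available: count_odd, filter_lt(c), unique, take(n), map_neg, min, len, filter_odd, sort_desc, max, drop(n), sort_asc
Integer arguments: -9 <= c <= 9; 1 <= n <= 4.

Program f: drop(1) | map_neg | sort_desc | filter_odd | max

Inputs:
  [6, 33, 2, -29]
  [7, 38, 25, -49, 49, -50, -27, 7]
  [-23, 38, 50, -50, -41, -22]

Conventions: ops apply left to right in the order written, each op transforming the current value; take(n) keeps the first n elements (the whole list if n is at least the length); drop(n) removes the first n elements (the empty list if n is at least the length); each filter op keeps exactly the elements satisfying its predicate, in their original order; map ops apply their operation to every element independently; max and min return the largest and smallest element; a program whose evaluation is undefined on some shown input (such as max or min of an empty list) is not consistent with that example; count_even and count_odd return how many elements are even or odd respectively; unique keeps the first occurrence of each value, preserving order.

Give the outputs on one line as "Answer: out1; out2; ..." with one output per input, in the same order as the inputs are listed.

Execution, op by op:
  [6, 33, 2, -29] -> [33, 2, -29] -> [-33, -2, 29] -> [29, -2, -33] -> [29, -33] -> 29
  [7, 38, 25, -49, 49, -50, -27, 7] -> [38, 25, -49, 49, -50, -27, 7] -> [-38, -25, 49, -49, 50, 27, -7] -> [50, 49, 27, -7, -25, -38, -49] -> [49, 27, -7, -25, -49] -> 49
  [-23, 38, 50, -50, -41, -22] -> [38, 50, -50, -41, -22] -> [-38, -50, 50, 41, 22] -> [50, 41, 22, -38, -50] -> [41] -> 41

29; 49; 41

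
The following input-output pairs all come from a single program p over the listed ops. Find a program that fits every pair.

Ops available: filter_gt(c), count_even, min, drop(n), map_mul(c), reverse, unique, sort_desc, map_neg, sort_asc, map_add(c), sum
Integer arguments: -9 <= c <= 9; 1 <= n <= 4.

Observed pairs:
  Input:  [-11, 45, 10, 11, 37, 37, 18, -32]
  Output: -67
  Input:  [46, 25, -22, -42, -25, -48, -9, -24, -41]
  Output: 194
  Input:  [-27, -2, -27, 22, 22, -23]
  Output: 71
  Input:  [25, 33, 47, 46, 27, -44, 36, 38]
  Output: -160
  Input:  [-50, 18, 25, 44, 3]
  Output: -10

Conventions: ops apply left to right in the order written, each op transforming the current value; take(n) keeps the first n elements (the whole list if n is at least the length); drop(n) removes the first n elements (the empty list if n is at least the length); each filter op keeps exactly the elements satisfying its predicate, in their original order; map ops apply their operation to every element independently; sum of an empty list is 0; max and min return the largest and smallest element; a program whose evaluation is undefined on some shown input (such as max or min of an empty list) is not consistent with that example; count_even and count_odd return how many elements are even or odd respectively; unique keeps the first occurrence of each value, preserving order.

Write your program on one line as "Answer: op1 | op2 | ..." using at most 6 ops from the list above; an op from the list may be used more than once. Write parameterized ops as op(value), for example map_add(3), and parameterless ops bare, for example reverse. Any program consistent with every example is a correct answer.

sort_desc | map_neg | map_add(6) | reverse | sum

Check, running the answer program on each example:
  [-11, 45, 10, 11, 37, 37, 18, -32] -> [45, 37, 37, 18, 11, 10, -11, -32] -> [-45, -37, -37, -18, -11, -10, 11, 32] -> [-39, -31, -31, -12, -5, -4, 17, 38] -> [38, 17, -4, -5, -12, -31, -31, -39] -> -67
  [46, 25, -22, -42, -25, -48, -9, -24, -41] -> [46, 25, -9, -22, -24, -25, -41, -42, -48] -> [-46, -25, 9, 22, 24, 25, 41, 42, 48] -> [-40, -19, 15, 28, 30, 31, 47, 48, 54] -> [54, 48, 47, 31, 30, 28, 15, -19, -40] -> 194
  [-27, -2, -27, 22, 22, -23] -> [22, 22, -2, -23, -27, -27] -> [-22, -22, 2, 23, 27, 27] -> [-16, -16, 8, 29, 33, 33] -> [33, 33, 29, 8, -16, -16] -> 71
  [25, 33, 47, 46, 27, -44, 36, 38] -> [47, 46, 38, 36, 33, 27, 25, -44] -> [-47, -46, -38, -36, -33, -27, -25, 44] -> [-41, -40, -32, -30, -27, -21, -19, 50] -> [50, -19, -21, -27, -30, -32, -40, -41] -> -160
  [-50, 18, 25, 44, 3] -> [44, 25, 18, 3, -50] -> [-44, -25, -18, -3, 50] -> [-38, -19, -12, 3, 56] -> [56, 3, -12, -19, -38] -> -10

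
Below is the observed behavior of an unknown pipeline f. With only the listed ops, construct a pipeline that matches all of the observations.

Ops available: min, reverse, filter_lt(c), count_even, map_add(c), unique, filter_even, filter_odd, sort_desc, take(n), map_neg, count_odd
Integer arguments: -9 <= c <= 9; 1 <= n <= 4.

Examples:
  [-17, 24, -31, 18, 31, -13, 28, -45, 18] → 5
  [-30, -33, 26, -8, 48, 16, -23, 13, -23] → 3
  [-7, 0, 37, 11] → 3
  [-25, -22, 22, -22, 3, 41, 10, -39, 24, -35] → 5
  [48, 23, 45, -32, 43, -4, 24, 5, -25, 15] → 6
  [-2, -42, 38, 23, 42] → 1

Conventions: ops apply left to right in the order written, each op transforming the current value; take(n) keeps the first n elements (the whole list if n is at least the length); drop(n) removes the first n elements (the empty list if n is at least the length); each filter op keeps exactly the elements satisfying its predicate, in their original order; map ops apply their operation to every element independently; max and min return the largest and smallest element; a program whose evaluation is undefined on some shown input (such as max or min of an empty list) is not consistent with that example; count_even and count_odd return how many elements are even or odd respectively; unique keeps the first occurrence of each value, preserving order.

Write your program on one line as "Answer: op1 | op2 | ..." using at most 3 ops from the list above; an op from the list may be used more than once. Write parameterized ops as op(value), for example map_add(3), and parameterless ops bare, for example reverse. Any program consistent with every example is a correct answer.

map_add(-2) | unique | count_odd

Check, running the answer program on each example:
  [-17, 24, -31, 18, 31, -13, 28, -45, 18] -> [-19, 22, -33, 16, 29, -15, 26, -47, 16] -> [-19, 22, -33, 16, 29, -15, 26, -47] -> 5
  [-30, -33, 26, -8, 48, 16, -23, 13, -23] -> [-32, -35, 24, -10, 46, 14, -25, 11, -25] -> [-32, -35, 24, -10, 46, 14, -25, 11] -> 3
  [-7, 0, 37, 11] -> [-9, -2, 35, 9] -> [-9, -2, 35, 9] -> 3
  [-25, -22, 22, -22, 3, 41, 10, -39, 24, -35] -> [-27, -24, 20, -24, 1, 39, 8, -41, 22, -37] -> [-27, -24, 20, 1, 39, 8, -41, 22, -37] -> 5
  [48, 23, 45, -32, 43, -4, 24, 5, -25, 15] -> [46, 21, 43, -34, 41, -6, 22, 3, -27, 13] -> [46, 21, 43, -34, 41, -6, 22, 3, -27, 13] -> 6
  [-2, -42, 38, 23, 42] -> [-4, -44, 36, 21, 40] -> [-4, -44, 36, 21, 40] -> 1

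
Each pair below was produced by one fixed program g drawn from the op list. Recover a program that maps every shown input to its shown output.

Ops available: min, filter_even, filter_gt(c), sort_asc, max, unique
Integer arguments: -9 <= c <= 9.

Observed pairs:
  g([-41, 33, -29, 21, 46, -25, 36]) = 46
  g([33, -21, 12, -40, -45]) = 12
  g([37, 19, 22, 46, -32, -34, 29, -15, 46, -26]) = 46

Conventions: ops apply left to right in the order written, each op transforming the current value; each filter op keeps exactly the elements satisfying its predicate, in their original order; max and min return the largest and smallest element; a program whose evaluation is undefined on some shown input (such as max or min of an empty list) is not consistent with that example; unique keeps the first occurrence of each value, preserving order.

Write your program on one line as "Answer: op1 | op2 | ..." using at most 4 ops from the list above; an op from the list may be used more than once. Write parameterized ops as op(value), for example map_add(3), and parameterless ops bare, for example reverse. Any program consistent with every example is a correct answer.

filter_even | sort_asc | unique | max

Check, running the answer program on each example:
  [-41, 33, -29, 21, 46, -25, 36] -> [46, 36] -> [36, 46] -> [36, 46] -> 46
  [33, -21, 12, -40, -45] -> [12, -40] -> [-40, 12] -> [-40, 12] -> 12
  [37, 19, 22, 46, -32, -34, 29, -15, 46, -26] -> [22, 46, -32, -34, 46, -26] -> [-34, -32, -26, 22, 46, 46] -> [-34, -32, -26, 22, 46] -> 46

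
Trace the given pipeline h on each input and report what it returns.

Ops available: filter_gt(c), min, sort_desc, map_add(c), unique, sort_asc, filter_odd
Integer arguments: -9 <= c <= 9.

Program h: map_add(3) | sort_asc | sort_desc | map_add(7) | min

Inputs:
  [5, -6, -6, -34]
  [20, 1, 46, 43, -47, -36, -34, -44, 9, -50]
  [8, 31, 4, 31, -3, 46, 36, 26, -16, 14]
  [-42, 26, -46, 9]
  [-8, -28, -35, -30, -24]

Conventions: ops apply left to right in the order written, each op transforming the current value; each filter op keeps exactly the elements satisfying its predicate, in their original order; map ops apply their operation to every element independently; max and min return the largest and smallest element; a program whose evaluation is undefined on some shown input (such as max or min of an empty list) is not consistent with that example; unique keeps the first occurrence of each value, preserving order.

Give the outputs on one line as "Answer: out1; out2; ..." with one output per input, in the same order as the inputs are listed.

Execution, op by op:
  [5, -6, -6, -34] -> [8, -3, -3, -31] -> [-31, -3, -3, 8] -> [8, -3, -3, -31] -> [15, 4, 4, -24] -> -24
  [20, 1, 46, 43, -47, -36, -34, -44, 9, -50] -> [23, 4, 49, 46, -44, -33, -31, -41, 12, -47] -> [-47, -44, -41, -33, -31, 4, 12, 23, 46, 49] -> [49, 46, 23, 12, 4, -31, -33, -41, -44, -47] -> [56, 53, 30, 19, 11, -24, -26, -34, -37, -40] -> -40
  [8, 31, 4, 31, -3, 46, 36, 26, -16, 14] -> [11, 34, 7, 34, 0, 49, 39, 29, -13, 17] -> [-13, 0, 7, 11, 17, 29, 34, 34, 39, 49] -> [49, 39, 34, 34, 29, 17, 11, 7, 0, -13] -> [56, 46, 41, 41, 36, 24, 18, 14, 7, -6] -> -6
  [-42, 26, -46, 9] -> [-39, 29, -43, 12] -> [-43, -39, 12, 29] -> [29, 12, -39, -43] -> [36, 19, -32, -36] -> -36
  [-8, -28, -35, -30, -24] -> [-5, -25, -32, -27, -21] -> [-32, -27, -25, -21, -5] -> [-5, -21, -25, -27, -32] -> [2, -14, -18, -20, -25] -> -25

-24; -40; -6; -36; -25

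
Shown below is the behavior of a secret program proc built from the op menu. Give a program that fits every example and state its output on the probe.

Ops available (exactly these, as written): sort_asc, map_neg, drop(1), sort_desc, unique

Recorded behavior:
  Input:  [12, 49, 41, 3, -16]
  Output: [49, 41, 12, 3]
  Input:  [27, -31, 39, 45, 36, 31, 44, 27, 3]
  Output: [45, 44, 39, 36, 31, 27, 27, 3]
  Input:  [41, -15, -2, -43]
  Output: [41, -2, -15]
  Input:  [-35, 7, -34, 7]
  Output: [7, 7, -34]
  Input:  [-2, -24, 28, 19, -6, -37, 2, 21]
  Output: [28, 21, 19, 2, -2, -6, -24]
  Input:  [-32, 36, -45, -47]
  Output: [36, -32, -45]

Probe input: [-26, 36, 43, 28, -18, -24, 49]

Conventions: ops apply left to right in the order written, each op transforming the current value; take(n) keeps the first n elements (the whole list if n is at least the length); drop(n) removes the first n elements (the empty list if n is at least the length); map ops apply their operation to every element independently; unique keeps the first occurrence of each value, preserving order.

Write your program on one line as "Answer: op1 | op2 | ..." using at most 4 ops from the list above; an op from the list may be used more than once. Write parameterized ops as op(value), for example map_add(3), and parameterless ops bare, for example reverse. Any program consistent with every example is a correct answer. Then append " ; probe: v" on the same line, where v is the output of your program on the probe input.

sort_asc | drop(1) | sort_desc ; probe: [49, 43, 36, 28, -18, -24]

Check, running the answer program on each example:
  [12, 49, 41, 3, -16] -> [-16, 3, 12, 41, 49] -> [3, 12, 41, 49] -> [49, 41, 12, 3]
  [27, -31, 39, 45, 36, 31, 44, 27, 3] -> [-31, 3, 27, 27, 31, 36, 39, 44, 45] -> [3, 27, 27, 31, 36, 39, 44, 45] -> [45, 44, 39, 36, 31, 27, 27, 3]
  [41, -15, -2, -43] -> [-43, -15, -2, 41] -> [-15, -2, 41] -> [41, -2, -15]
  [-35, 7, -34, 7] -> [-35, -34, 7, 7] -> [-34, 7, 7] -> [7, 7, -34]
  [-2, -24, 28, 19, -6, -37, 2, 21] -> [-37, -24, -6, -2, 2, 19, 21, 28] -> [-24, -6, -2, 2, 19, 21, 28] -> [28, 21, 19, 2, -2, -6, -24]
  [-32, 36, -45, -47] -> [-47, -45, -32, 36] -> [-45, -32, 36] -> [36, -32, -45]
  probe: [-26, 36, 43, 28, -18, -24, 49] -> [-26, -24, -18, 28, 36, 43, 49] -> [-24, -18, 28, 36, 43, 49] -> [49, 43, 36, 28, -18, -24]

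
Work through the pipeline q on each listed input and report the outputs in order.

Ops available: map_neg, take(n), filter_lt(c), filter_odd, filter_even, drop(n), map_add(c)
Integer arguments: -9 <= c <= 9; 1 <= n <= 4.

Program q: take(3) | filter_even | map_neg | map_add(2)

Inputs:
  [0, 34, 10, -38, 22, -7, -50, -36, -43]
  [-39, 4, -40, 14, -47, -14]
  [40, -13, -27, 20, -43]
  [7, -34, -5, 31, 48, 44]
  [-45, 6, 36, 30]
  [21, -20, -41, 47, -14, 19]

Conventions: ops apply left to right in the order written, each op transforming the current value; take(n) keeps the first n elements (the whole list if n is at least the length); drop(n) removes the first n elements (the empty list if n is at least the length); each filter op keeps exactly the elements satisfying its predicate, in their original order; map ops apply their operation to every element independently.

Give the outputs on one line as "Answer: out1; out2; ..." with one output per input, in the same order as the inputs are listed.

[2, -32, -8]; [-2, 42]; [-38]; [36]; [-4, -34]; [22]

Execution, op by op:
  [0, 34, 10, -38, 22, -7, -50, -36, -43] -> [0, 34, 10] -> [0, 34, 10] -> [0, -34, -10] -> [2, -32, -8]
  [-39, 4, -40, 14, -47, -14] -> [-39, 4, -40] -> [4, -40] -> [-4, 40] -> [-2, 42]
  [40, -13, -27, 20, -43] -> [40, -13, -27] -> [40] -> [-40] -> [-38]
  [7, -34, -5, 31, 48, 44] -> [7, -34, -5] -> [-34] -> [34] -> [36]
  [-45, 6, 36, 30] -> [-45, 6, 36] -> [6, 36] -> [-6, -36] -> [-4, -34]
  [21, -20, -41, 47, -14, 19] -> [21, -20, -41] -> [-20] -> [20] -> [22]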